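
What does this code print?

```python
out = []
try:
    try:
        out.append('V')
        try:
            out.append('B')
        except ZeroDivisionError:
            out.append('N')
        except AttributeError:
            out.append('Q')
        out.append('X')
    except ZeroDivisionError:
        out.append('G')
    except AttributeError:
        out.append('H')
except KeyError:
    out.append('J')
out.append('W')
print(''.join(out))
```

Execution trace: 'V' (try body) → 'B' (inner try body, no exception) → 'X' (try body, no exception) → 'W' (after the try/except). Output: VBXW

Answer: VBXW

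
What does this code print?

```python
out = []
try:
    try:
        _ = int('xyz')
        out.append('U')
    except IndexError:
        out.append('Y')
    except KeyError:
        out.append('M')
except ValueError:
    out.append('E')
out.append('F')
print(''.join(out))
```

Execution trace: 'E' (outer except ValueError) → 'F' (after the try/except). Output: EF

Answer: EF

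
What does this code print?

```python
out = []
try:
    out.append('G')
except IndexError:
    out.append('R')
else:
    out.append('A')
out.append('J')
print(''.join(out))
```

Execution trace: 'G' (try body, no exception) → 'A' (else) → 'J' (after the try/except). Output: GAJ

Answer: GAJ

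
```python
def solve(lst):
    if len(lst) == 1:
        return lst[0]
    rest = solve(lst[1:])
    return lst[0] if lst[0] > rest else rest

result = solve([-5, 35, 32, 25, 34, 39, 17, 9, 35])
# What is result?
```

Recursive max over [-5, 35, 32, 25, 34, 39, 17, 9, 35] = 39

Answer: 39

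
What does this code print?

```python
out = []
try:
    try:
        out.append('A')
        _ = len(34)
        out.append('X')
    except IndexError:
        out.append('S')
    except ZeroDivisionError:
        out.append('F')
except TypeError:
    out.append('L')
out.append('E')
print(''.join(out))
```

Execution trace: 'A' (inner try body) → 'L' (outer except TypeError) → 'E' (after the try/except). Output: ALE

Answer: ALE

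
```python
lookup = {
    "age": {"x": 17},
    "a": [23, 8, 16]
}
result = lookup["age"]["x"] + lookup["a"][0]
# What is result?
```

Trace:
`lookup = { ...` → lookup = {'age': {'x': 17}, 'a': [23, 8, 16]}
`result = lookup["age"]["x"] + lookup["a"][0]` → result = 40
So result = 40

Answer: 40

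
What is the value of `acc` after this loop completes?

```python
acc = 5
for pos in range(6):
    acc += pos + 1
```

Start at 5, add 1 to 6 = 26
`acc` takes the values: 5 → 6 → 8 → 11 → 15 → 20 → 26

Answer: 26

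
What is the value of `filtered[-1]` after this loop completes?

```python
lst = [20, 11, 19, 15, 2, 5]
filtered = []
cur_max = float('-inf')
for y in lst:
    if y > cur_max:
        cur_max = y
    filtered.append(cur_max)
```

Running max ends at 20
`filtered` takes the values: [] → [20] → [20, 20] → [20, 20, 20] → [20, 20, 20, 20] → [20, 20, 20, 20, 20] → [20, 20, 20, 20, 20, 20]
So `filtered[-1]` = 20

Answer: 20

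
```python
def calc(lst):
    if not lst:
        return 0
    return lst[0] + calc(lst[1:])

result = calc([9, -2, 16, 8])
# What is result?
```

9 + (-2) + 16 + 8 + 0 = 31

Answer: 31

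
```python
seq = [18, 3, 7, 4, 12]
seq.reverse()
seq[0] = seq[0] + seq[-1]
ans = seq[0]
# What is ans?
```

Trace:
`seq = [18, 3, 7, 4, 12]` → seq = [18, 3, 7, 4, 12]
`seq.reverse()` → seq = [12, 4, 7, 3, 18]
`seq[0] = seq[0] + seq[-1]` → seq = [30, 4, 7, 3, 18]
`ans = seq[0]` → ans = 30
So ans = 30

Answer: 30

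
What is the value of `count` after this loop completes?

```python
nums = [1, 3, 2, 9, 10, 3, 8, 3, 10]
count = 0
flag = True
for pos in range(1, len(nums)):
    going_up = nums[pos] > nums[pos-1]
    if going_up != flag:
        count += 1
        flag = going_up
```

Count direction changes in [1, 3, 2, 9, 10, 3, 8, 3, 10]
`count` takes the values: 0 → 1 → 2 → 3 → 4 → 5 → 6

Answer: 6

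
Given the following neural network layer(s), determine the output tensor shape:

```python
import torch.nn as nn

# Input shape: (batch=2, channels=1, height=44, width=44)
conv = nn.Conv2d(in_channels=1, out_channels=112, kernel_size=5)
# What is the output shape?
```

Input: (2, 1, 44, 44) -> Output: (2, 112, 40, 40)

Answer: (2, 112, 40, 40)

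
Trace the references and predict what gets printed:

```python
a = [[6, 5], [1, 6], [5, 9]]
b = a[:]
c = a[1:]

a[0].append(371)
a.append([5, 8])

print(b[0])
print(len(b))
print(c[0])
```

Key concept: slice with nested mutation.
Step by step:
`a = [[6, 5], [1, 6], [5, 9]]` → a = [[6, 5], [1, 6], [5, 9]]
`b = a[:]` → b = [[6, 5], [1, 6], [5, 9]]
`c = a[1:]` → c = [[1, 6], [5, 9]]
`a[0].append(371)` → a = [[6, 5, 371], [1, 6], [5, 9]]; b = [[6, 5, 371], [1, 6], [5, 9]]
`a.append([5, 8])` → a = [[6, 5, 371], [1, 6], [5, 9], [5, 8]]
`print(b[0])` → prints [6, 5, 371]
`print(len(b))` → prints 3
`print(c[0])` → prints [1, 6]

Answer:
[6, 5, 371]
3
[1, 6]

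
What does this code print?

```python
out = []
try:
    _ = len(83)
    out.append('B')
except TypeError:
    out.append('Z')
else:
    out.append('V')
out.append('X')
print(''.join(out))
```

Execution trace: 'Z' (except TypeError) → 'X' (after the try/except). Output: ZX

Answer: ZX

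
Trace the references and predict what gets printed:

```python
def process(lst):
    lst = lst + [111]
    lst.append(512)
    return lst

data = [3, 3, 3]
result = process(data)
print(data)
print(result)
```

Key concept: rebinding parameter vs mutation.
Step by step:
`data = [3, 3, 3]` → data = [3, 3, 3]
`result = process(data)` → result = [3, 3, 3, 111, 512]
`print(data)` → prints [3, 3, 3]
`print(result)` → prints [3, 3, 3, 111, 512]

Answer:
[3, 3, 3]
[3, 3, 3, 111, 512]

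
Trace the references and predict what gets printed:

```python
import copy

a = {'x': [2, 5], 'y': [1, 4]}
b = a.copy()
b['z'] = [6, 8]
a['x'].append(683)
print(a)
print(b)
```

Key concept: shallow copy of dict with mutable values.
Step by step:
`a = {'x': [2, 5], 'y': [1, 4]}` → a = {'x': [2, 5], 'y': [1, 4]}
`b = a.copy()` → b = {'x': [2, 5], 'y': [1, 4]}
`b['z'] = [6, 8]` → b = {'x': [2, 5], 'y': [1, 4], 'z': [6, 8]}
`a['x'].append(683)` → a = {'x': [2, 5, 683], 'y': [1, 4]}; b = {'x': [2, 5, 683], 'y': [1, 4], 'z': [6, 8]}
`print(a)` → prints {'x': [2, 5, 683], 'y': [1, 4]}
`print(b)` → prints {'x': [2, 5, 683], 'y': [1, 4], 'z': [6, 8]}

Answer:
{'x': [2, 5, 683], 'y': [1, 4]}
{'x': [2, 5, 683], 'y': [1, 4], 'z': [6, 8]}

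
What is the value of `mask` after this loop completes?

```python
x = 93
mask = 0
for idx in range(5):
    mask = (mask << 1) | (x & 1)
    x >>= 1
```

Reverse lowest 5 bits of 93
`mask` takes the values: 0 → 1 → 2 → 5 → 11 → 23

Answer: 23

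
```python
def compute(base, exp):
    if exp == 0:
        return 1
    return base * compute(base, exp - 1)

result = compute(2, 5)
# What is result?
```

compute(2, 5) = 2 * 2 * 2 * 2 * 2 = 32

Answer: 32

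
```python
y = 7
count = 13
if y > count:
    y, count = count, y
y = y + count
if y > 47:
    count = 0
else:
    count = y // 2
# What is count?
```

Trace:
`y = 7` → y = 7
`count = 13` → count = 13
`if y > count: ...` → y > count is False → no variable changes
`y = y + count` → y = 20
`if y > 47: ...` → y > 47 is False, take else branch → count = 10
So count = 10

Answer: 10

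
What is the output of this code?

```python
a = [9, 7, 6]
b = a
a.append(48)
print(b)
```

Key concept: basic list aliasing.
Step by step:
`a = [9, 7, 6]` → a = [9, 7, 6]
`b = a` → b = [9, 7, 6] (same object as a)
`a.append(48)` → a = [9, 7, 6, 48] (same object as b); b = [9, 7, 6, 48] (same object as a)
`print(b)` → prints [9, 7, 6, 48]

Answer: [9, 7, 6, 48]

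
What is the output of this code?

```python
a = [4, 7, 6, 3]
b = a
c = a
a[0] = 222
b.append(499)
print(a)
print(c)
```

Key concept: multiple aliases.
Step by step:
`a = [4, 7, 6, 3]` → a = [4, 7, 6, 3]
`b = a` → b = [4, 7, 6, 3] (same object as a)
`c = a` → c = [4, 7, 6, 3] (same object as a, b)
`a[0] = 222` → a = [222, 7, 6, 3] (same object as b, c); b = [222, 7, 6, 3] (same object as a, c); c = [222, 7, 6, 3] (same object as a, b)
`b.append(499)` → a = [222, 7, 6, 3, 499] (same object as b, c); b = [222, 7, 6, 3, 499] (same object as a, c); c = [222, 7, 6, 3, 499] (same object as a, b)
`print(a)` → prints [222, 7, 6, 3, 499]
`print(c)` → prints [222, 7, 6, 3, 499]

Answer:
[222, 7, 6, 3, 499]
[222, 7, 6, 3, 499]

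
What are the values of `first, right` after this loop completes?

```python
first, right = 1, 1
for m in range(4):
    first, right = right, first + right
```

Fibonacci: after 4 iterations
`first, right` takes the values: (1, 1) → (1, 2) → (2, 3) → (3, 5) → (5, 8)

Answer: 5, 8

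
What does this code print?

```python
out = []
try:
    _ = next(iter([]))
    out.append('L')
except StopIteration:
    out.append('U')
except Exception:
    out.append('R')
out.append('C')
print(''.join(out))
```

Execution trace: 'U' (except StopIteration) → 'C' (after the try/except). Output: UC

Answer: UC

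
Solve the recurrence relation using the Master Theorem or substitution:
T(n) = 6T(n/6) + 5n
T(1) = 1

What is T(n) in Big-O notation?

By Master Theorem: a=6, b=6, f(n)=5n. Since log_6(6) = 1 and f(n) = Θ(n^1), Case 2 applies. T(n) = O(n log n).

Answer: O(n log n)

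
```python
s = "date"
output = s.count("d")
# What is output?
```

Trace:
`s = "date"` → s = 'date'
`output = s.count("d")` → output = 1
So output = 1

Answer: 1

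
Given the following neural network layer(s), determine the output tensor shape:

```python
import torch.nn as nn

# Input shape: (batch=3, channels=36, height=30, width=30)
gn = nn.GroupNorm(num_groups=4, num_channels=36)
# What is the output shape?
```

Input: (3, 36, 30, 30) -> Output: (3, 36, 30, 30)

Answer: (3, 36, 30, 30)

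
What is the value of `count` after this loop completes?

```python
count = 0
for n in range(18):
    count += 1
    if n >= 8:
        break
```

Loop breaks when n reaches 8, count is 9
`count` takes the values: 0 → 1 → 2 → 3 → 4 → 5 → 6 → 7 → 8 → 9

Answer: 9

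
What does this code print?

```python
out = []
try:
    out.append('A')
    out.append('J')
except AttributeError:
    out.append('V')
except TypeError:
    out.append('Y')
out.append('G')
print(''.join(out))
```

Execution trace: 'A' (try body) → 'J' (try body, no exception) → 'G' (after the try/except). Output: AJG

Answer: AJG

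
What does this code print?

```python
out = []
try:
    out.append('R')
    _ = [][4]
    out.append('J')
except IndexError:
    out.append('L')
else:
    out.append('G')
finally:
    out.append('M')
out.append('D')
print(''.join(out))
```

Execution trace: 'R' (try body) → 'L' (except IndexError) → 'M' (finally) → 'D' (after the try/except). Output: RLMD

Answer: RLMD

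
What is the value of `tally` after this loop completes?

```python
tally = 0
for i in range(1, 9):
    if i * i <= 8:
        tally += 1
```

Count numbers where i² ≤ 8
`tally` takes the values: 0 → 1 → 2

Answer: 2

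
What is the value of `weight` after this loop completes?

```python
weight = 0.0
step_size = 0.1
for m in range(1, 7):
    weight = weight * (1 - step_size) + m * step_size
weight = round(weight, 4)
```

Moving average with lr=0.1
`weight` takes the values: 0.0 → 0.1 → 0.29 → 0.561 → 0.9049 → 1.31441 → 1.782969 → 1.783

Answer: 1.783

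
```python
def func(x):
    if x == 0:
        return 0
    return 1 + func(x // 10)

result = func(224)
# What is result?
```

Count of digits of 224: 3

Answer: 3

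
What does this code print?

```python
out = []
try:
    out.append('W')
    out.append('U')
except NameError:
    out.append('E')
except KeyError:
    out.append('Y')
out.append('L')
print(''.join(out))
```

Execution trace: 'W' (try body) → 'U' (try body, no exception) → 'L' (after the try/except). Output: WUL

Answer: WUL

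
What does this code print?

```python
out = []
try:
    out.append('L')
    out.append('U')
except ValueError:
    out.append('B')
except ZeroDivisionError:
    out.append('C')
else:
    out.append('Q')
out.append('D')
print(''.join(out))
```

Execution trace: 'L' (try body) → 'U' (try body, no exception) → 'Q' (else) → 'D' (after the try/except). Output: LUQD

Answer: LUQD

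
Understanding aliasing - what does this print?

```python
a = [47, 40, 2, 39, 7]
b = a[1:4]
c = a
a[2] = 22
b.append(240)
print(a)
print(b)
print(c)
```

Key concept: slice vs alias.
Step by step:
`a = [47, 40, 2, 39, 7]` → a = [47, 40, 2, 39, 7]
`b = a[1:4]` → b = [40, 2, 39]
`c = a` → c = [47, 40, 2, 39, 7] (same object as a)
`a[2] = 22` → a = [47, 40, 22, 39, 7] (same object as c); c = [47, 40, 22, 39, 7] (same object as a)
`b.append(240)` → b = [40, 2, 39, 240]
`print(a)` → prints [47, 40, 22, 39, 7]
`print(b)` → prints [40, 2, 39, 240]
`print(c)` → prints [47, 40, 22, 39, 7]

Answer:
[47, 40, 22, 39, 7]
[40, 2, 39, 240]
[47, 40, 22, 39, 7]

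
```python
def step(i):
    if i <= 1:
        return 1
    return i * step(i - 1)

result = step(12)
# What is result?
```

step(12) = 12 * 11 * 10 * 9 * 8 * 7 * 6 * 5 * 4 * 3 * 2 * 1 = 479001600

Answer: 479001600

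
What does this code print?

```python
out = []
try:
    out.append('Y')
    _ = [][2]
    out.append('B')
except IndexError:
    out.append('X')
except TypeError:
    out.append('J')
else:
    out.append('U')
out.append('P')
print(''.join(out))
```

Execution trace: 'Y' (try body) → 'X' (except IndexError) → 'P' (after the try/except). Output: YXP

Answer: YXP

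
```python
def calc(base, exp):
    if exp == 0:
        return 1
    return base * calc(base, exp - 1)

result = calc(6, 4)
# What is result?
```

calc(6, 4) = 6 * 6 * 6 * 6 = 1296

Answer: 1296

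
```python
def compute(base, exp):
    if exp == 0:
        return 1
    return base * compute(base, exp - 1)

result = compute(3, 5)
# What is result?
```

compute(3, 5) = 3 * 3 * 3 * 3 * 3 = 243

Answer: 243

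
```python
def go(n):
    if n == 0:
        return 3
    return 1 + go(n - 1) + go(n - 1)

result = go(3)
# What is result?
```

go(n) = 1 + 2·go(n-1), go(0)=3. Closed form: (3+1)·2^3 - 1 = 31.

Answer: 31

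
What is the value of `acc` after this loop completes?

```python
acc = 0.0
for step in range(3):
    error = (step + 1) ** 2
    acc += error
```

Sum of squared losses 1² + 2² + ... + 3²
`acc` takes the values: 0.0 → 1.0 → 5.0 → 14.0

Answer: 14.0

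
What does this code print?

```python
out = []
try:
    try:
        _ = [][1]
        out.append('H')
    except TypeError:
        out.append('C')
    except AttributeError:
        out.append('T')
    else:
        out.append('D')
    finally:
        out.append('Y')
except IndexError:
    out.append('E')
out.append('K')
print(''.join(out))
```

Execution trace: 'Y' (finally) → 'E' (outer except IndexError) → 'K' (after the try/except). Output: YEK

Answer: YEK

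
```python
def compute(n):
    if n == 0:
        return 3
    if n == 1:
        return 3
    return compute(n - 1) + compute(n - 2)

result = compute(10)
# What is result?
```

Build up from base cases: compute(0)=3, compute(1)=3, compute(2)=6, compute(3)=9, compute(4)=15, compute(5)=24, compute(6)=39, ..., compute(10)=267

Answer: 267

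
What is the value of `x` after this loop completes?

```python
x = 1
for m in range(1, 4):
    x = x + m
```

Start at 1, add 1 through 3
`x` takes the values: 1 → 2 → 4 → 7

Answer: 7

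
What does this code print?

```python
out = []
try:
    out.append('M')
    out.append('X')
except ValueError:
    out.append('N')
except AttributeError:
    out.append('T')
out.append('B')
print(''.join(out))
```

Execution trace: 'M' (try body) → 'X' (try body, no exception) → 'B' (after the try/except). Output: MXB

Answer: MXB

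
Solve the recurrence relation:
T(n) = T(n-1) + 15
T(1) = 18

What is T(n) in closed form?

Unrolling: T(n) = T(1) + 15·(n-1) = 18 + 15(n-1) = 15n + 3.

Answer: T(n) = 15n + 3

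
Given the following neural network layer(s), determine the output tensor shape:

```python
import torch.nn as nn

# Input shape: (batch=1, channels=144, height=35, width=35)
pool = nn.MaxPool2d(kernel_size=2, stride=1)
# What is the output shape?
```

Input: (1, 144, 35, 35) -> Output: (1, 144, 34, 34)

Answer: (1, 144, 34, 34)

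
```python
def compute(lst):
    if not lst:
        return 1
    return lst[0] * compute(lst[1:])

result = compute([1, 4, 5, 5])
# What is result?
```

Product over [1, 4, 5, 5] = 1 * 4 * 5 * 5 = 100

Answer: 100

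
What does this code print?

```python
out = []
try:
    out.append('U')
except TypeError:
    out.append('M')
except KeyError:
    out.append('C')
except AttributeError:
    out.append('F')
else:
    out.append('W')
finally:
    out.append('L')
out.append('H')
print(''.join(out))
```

Execution trace: 'U' (try body, no exception) → 'W' (else) → 'L' (finally) → 'H' (after the try/except). Output: UWLH

Answer: UWLH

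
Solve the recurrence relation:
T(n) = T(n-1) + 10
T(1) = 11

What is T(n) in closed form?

Unrolling: T(n) = T(1) + 10·(n-1) = 11 + 10(n-1) = 10n + 1.

Answer: T(n) = 10n + 1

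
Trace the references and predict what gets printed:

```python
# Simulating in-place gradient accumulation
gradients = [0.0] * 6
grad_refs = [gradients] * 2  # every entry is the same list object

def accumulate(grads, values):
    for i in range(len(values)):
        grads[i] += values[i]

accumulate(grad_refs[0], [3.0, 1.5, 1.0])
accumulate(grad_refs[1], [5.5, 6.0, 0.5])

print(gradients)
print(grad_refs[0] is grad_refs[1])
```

Key concept: gradient accumulation aliasing.
Step by step:
`gradients = [0.0] * 6` → gradients = [0.0, 0.0, 0.0, 0.0, 0.0, 0.0]
`grad_refs = [gradients] * 2` → grad_refs = [[0.0, 0.0, 0.0, 0.0, 0.0, 0.0], [0.0, 0.0, 0.0, 0.0, 0.0, 0.0]]
`accumulate(grad_refs[0], [3.0, 1.5, 1.0])` → gradients = [3.0, 1.5, 1.0, 0.0, 0.0, 0.0]; grad_refs = [[3.0, 1.5, 1.0, 0.0, 0.0, 0.0], [3.0, 1.5, 1.0, 0.0, 0.0, 0.0]]
`accumulate(grad_refs[1], [5.5, 6.0, 0.5])` → gradients = [8.5, 7.5, 1.5, 0.0, 0.0, 0.0]; grad_refs = [[8.5, 7.5, 1.5, 0.0, 0.0, 0.0], [8.5, 7.5, 1.5, 0.0, 0.0, 0.0]]
`print(gradients)` → prints [8.5, 7.5, 1.5, 0.0, 0.0, 0.0]
`print(grad_refs[0] is grad_refs[1])` → prints True

Answer:
[8.5, 7.5, 1.5, 0.0, 0.0, 0.0]
True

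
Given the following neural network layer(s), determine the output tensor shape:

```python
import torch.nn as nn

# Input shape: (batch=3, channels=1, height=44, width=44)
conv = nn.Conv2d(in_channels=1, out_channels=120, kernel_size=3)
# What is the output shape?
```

Input: (3, 1, 44, 44) -> Output: (3, 120, 42, 42)

Answer: (3, 120, 42, 42)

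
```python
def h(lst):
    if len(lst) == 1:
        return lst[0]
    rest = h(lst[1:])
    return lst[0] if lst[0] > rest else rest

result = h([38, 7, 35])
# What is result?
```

Recursive max over [38, 7, 35] = 38

Answer: 38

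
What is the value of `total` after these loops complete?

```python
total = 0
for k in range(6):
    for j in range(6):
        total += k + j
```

Sum of all k+j for k,j in 6x6
`total` takes the values: 0 → 1 → 3 → 6 → 10 → 15 → 16 → 18 → 21 → 25 → 30 → 36 → 38 → 41 → 45 → 50 → 56 → 63 → 66 → 70 → 75 → 81 → 88 → 96 → 100 → 105 → 111 → 118 → 126 → 135 → 140 → 146 → 153 → 161 → 170 → 180

Answer: 180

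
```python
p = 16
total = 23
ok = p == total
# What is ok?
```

Trace:
`p = 16` → p = 16
`total = 23` → total = 23
`ok = p == total` → ok = False
So ok = False

Answer: False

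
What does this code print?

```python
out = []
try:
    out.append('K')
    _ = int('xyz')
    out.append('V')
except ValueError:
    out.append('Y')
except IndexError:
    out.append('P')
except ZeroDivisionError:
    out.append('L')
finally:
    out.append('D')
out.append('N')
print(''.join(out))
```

Execution trace: 'K' (try body) → 'Y' (except ValueError) → 'D' (finally) → 'N' (after the try/except). Output: KYDN

Answer: KYDN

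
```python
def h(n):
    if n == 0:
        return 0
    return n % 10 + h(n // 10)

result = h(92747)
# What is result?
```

Sum of digits of 92747: 7 + 4 + 7 + 2 + 9 = 29

Answer: 29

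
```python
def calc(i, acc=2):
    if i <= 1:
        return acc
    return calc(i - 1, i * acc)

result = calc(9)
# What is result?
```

Accumulator trace (n, acc): (9, 2) -> (8, 18) -> (7, 144) -> (6, 1008) -> (5, 6048) -> (4, 30240) -> (3, 120960) -> (2, 362880) -> (1, 725760) -> return 725760

Answer: 725760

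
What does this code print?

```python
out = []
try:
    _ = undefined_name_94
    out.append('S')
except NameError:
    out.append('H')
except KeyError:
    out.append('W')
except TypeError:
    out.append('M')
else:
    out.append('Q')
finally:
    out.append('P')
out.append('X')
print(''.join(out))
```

Execution trace: 'H' (except NameError) → 'P' (finally) → 'X' (after the try/except). Output: HPX

Answer: HPX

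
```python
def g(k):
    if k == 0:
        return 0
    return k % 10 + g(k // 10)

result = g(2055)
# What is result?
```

Sum of digits of 2055: 5 + 5 + 0 + 2 = 12

Answer: 12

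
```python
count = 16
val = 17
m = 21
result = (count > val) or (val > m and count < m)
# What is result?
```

Trace:
`count = 16` → count = 16
`val = 17` → val = 17
`m = 21` → m = 21
`result = (count > val) or (val > m and count < m)` → result = False
So result = False

Answer: False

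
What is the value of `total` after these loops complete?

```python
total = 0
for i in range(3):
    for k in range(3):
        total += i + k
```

Sum of all i+k for i,k in 3x3
`total` takes the values: 0 → 1 → 3 → 4 → 6 → 9 → 11 → 14 → 18

Answer: 18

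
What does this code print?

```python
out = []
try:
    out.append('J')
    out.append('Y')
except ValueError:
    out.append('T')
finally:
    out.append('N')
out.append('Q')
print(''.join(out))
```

Execution trace: 'J' (try body) → 'Y' (try body, no exception) → 'N' (finally) → 'Q' (after the try/except). Output: JYNQ

Answer: JYNQ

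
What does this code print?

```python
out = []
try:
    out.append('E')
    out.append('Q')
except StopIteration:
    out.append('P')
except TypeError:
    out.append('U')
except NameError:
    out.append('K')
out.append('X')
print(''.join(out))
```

Execution trace: 'E' (try body) → 'Q' (try body, no exception) → 'X' (after the try/except). Output: EQX

Answer: EQX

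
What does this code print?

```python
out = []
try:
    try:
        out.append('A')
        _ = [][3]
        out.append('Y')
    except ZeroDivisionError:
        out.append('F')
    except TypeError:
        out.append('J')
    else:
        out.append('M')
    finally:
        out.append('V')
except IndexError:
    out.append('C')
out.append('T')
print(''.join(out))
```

Execution trace: 'A' (inner try body) → 'V' (inner finally) → 'C' (outer except IndexError) → 'T' (after the try/except). Output: AVCT

Answer: AVCT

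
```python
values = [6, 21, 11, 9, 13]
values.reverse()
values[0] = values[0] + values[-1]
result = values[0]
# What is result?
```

Trace:
`values = [6, 21, 11, 9, 13]` → values = [6, 21, 11, 9, 13]
`values.reverse()` → values = [13, 9, 11, 21, 6]
`values[0] = values[0] + values[-1]` → values = [19, 9, 11, 21, 6]
`result = values[0]` → result = 19
So result = 19

Answer: 19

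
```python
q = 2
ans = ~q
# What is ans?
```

Trace:
`q = 2` → q = 2
`ans = ~q` → ans = -3
So ans = -3

Answer: -3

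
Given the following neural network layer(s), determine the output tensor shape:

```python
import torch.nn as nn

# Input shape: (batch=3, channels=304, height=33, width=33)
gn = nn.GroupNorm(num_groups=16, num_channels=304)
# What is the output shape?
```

Input: (3, 304, 33, 33) -> Output: (3, 304, 33, 33)

Answer: (3, 304, 33, 33)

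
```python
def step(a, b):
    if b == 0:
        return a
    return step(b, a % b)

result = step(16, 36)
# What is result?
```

step(16, 36) -> step(36, 16) -> step(16, 4) -> step(4, 0) -> 4

Answer: 4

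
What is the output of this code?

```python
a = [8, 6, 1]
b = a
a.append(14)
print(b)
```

Key concept: basic list aliasing.
Step by step:
`a = [8, 6, 1]` → a = [8, 6, 1]
`b = a` → b = [8, 6, 1] (same object as a)
`a.append(14)` → a = [8, 6, 1, 14] (same object as b); b = [8, 6, 1, 14] (same object as a)
`print(b)` → prints [8, 6, 1, 14]

Answer: [8, 6, 1, 14]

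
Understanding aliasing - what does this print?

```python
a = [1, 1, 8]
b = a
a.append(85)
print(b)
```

Key concept: basic list aliasing.
Step by step:
`a = [1, 1, 8]` → a = [1, 1, 8]
`b = a` → b = [1, 1, 8] (same object as a)
`a.append(85)` → a = [1, 1, 8, 85] (same object as b); b = [1, 1, 8, 85] (same object as a)
`print(b)` → prints [1, 1, 8, 85]

Answer: [1, 1, 8, 85]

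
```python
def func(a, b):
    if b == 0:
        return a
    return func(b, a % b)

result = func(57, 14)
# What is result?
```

func(57, 14) -> func(14, 1) -> func(1, 0) -> 1

Answer: 1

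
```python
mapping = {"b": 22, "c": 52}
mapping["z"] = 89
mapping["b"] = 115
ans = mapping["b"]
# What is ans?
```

Trace:
`mapping = {"b": 22, "c": 52}` → mapping = {'b': 22, 'c': 52}
`mapping["z"] = 89` → mapping = {'b': 22, 'c': 52, 'z': 89}
`mapping["b"] = 115` → mapping = {'b': 115, 'c': 52, 'z': 89}
`ans = mapping["b"]` → ans = 115
So ans = 115

Answer: 115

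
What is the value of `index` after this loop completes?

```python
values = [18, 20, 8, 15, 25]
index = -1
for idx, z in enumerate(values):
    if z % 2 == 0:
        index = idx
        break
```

First even number index in [18, 20, 8, 15, 25]
`index` takes the values: -1 → 0

Answer: 0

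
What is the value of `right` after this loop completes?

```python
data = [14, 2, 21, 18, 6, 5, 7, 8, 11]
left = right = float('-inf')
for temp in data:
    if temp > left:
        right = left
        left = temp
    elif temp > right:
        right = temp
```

Second largest (with repeats) in [14, 2, 21, 18, 6, 5, 7, 8, 11]
`right` takes the values: -inf → 2 → 14 → 18

Answer: 18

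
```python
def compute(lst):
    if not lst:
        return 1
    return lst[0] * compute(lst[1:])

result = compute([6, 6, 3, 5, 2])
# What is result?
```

Product over [6, 6, 3, 5, 2] = 6 * 6 * 3 * 5 * 2 = 1080

Answer: 1080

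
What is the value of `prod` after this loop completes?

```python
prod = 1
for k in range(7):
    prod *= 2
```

2^7 = 128
`prod` takes the values: 1 → 2 → 4 → 8 → 16 → 32 → 64 → 128

Answer: 128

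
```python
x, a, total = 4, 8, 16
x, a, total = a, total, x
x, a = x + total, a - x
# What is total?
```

Trace:
`x, a, total = 4, 8, 16` → x = 4; a = 8; total = 16
`x, a, total = a, total, x` → x = 8; a = 16; total = 4
`x, a = x + total, a - x` → x = 12; a = 8
So total = 4

Answer: 4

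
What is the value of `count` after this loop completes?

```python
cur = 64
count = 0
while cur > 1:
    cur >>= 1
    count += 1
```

Count right shifts until 1
`count` takes the values: 0 → 1 → 2 → 3 → 4 → 5 → 6

Answer: 6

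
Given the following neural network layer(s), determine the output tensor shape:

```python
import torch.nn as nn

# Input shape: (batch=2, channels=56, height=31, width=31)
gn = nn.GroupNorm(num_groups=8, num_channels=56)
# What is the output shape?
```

Input: (2, 56, 31, 31) -> Output: (2, 56, 31, 31)

Answer: (2, 56, 31, 31)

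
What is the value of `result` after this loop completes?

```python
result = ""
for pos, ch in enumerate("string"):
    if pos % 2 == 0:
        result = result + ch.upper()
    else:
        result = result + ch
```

Uppercase even positions in 'string'
`result` takes the values: "" → "S" → "St" → "StR" → "StRi" → "StRiN" → "StRiNg"

Answer: "StRiNg"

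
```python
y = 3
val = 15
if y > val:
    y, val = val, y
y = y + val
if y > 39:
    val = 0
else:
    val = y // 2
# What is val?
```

Trace:
`y = 3` → y = 3
`val = 15` → val = 15
`if y > val: ...` → y > val is False → no variable changes
`y = y + val` → y = 18
`if y > 39: ...` → y > 39 is False, take else branch → val = 9
So val = 9

Answer: 9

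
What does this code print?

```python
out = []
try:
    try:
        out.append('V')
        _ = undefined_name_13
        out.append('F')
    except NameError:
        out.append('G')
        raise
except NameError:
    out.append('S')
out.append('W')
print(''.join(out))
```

Execution trace: 'V' (inner try body) → 'G' (inner except NameError) → 'S' (outer except NameError) → 'W' (after the try/except). Output: VGSW

Answer: VGSW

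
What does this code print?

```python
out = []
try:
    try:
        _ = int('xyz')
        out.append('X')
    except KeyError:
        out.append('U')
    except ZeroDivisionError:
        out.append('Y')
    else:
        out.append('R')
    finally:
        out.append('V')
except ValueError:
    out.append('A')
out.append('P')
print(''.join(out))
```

Execution trace: 'V' (finally) → 'A' (outer except ValueError) → 'P' (after the try/except). Output: VAP

Answer: VAP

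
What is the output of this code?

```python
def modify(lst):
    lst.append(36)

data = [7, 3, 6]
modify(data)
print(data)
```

Key concept: function modifies passed list.
Step by step:
`data = [7, 3, 6]` → data = [7, 3, 6]
`modify(data)` → data = [7, 3, 6, 36]
`print(data)` → prints [7, 3, 6, 36]

Answer: [7, 3, 6, 36]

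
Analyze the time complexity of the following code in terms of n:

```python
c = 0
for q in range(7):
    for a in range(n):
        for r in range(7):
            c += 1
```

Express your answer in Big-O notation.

Each loop level contributes: 1 × n × 1. Multiplying the contributions gives O(n).

Answer: O(n)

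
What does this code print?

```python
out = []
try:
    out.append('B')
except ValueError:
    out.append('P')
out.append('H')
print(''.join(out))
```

Execution trace: 'B' (try body, no exception) → 'H' (after the try/except). Output: BH

Answer: BH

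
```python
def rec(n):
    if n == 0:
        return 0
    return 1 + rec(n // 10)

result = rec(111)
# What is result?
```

Count of digits of 111: 3

Answer: 3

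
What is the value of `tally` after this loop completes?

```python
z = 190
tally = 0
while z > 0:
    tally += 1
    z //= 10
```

Count digits by repeated division by 10
`tally` takes the values: 0 → 1 → 2 → 3

Answer: 3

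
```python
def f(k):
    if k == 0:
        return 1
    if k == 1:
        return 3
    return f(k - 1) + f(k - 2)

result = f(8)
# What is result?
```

Build up from base cases: f(0)=1, f(1)=3, f(2)=4, f(3)=7, f(4)=11, f(5)=18, f(6)=29, ..., f(8)=76

Answer: 76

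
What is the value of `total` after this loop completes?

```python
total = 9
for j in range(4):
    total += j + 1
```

Start at 9, add 1 to 4 = 19
`total` takes the values: 9 → 10 → 12 → 15 → 19

Answer: 19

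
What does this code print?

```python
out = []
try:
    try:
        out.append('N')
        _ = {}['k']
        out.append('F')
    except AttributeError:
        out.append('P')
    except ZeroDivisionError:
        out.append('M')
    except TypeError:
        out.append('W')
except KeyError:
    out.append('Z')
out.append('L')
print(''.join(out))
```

Execution trace: 'N' (try body) → 'Z' (outer except KeyError) → 'L' (after the try/except). Output: NZL

Answer: NZL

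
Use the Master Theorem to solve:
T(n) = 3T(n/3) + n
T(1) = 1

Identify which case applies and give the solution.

a=3, b=3, f(n)=n. log_3(3) = 1. Since c=1 = 1, Case 2 applies: T(n) = Θ(n^log_b(a) · log n) = O(n log n).

Answer: O(n log n) - Case 2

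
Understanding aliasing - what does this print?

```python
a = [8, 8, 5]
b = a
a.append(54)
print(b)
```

Key concept: basic list aliasing.
Step by step:
`a = [8, 8, 5]` → a = [8, 8, 5]
`b = a` → b = [8, 8, 5] (same object as a)
`a.append(54)` → a = [8, 8, 5, 54] (same object as b); b = [8, 8, 5, 54] (same object as a)
`print(b)` → prints [8, 8, 5, 54]

Answer: [8, 8, 5, 54]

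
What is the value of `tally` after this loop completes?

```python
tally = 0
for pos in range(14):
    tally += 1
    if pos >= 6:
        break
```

Loop breaks when pos reaches 6, tally is 7
`tally` takes the values: 0 → 1 → 2 → 3 → 4 → 5 → 6 → 7

Answer: 7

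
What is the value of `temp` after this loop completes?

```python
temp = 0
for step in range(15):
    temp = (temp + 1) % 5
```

Increment mod 5, 15 times = 0
`temp` takes the values: 0 → 1 → 2 → 3 → 4 → 0 → 1 → 2 → 3 → 4 → 0 → 1 → 2 → 3 → 4 → 0

Answer: 0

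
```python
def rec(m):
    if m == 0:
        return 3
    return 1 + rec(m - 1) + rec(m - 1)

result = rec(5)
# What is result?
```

rec(m) = 1 + 2·rec(m-1), rec(0)=3. Closed form: (3+1)·2^5 - 1 = 127.

Answer: 127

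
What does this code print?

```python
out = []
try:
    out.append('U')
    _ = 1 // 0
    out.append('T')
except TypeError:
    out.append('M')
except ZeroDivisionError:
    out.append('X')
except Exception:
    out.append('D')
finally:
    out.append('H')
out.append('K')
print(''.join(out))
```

Execution trace: 'U' (try body) → 'X' (except ZeroDivisionError) → 'H' (finally) → 'K' (after the try/except). Output: UXHK

Answer: UXHK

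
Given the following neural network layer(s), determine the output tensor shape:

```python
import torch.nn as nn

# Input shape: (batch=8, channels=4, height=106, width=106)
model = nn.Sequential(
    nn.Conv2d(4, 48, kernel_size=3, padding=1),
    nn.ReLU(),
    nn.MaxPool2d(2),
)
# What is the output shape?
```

Input: (8, 4, 106, 106) -> after Conv2d: (8, 48, 106, 106) -> after ReLU: (8, 48, 106, 106) -> Output: (8, 48, 53, 53)

Answer: (8, 48, 53, 53)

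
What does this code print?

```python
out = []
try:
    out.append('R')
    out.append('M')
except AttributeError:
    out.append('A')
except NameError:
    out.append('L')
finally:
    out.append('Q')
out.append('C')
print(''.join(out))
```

Execution trace: 'R' (try body) → 'M' (try body, no exception) → 'Q' (finally) → 'C' (after the try/except). Output: RMQC

Answer: RMQC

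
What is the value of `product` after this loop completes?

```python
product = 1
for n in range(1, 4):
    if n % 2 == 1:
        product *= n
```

Product of odd numbers 1 to 3
`product` takes the values: 1 → 3

Answer: 3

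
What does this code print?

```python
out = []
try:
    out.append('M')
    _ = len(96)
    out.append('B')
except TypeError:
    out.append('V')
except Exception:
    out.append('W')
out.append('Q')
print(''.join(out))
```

Execution trace: 'M' (try body) → 'V' (except TypeError) → 'Q' (after the try/except). Output: MVQ

Answer: MVQ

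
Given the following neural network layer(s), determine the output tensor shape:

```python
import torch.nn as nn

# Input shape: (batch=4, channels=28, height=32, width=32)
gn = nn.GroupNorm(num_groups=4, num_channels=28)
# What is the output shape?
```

Input: (4, 28, 32, 32) -> Output: (4, 28, 32, 32)

Answer: (4, 28, 32, 32)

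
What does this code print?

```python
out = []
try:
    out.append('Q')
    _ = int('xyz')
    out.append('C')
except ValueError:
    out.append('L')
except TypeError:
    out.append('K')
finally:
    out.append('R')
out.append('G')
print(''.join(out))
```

Execution trace: 'Q' (try body) → 'L' (except ValueError) → 'R' (finally) → 'G' (after the try/except). Output: QLRG

Answer: QLRG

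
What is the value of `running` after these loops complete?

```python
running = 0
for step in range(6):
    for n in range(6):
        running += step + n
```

Sum of all step+n for step,n in 6x6
`running` takes the values: 0 → 1 → 3 → 6 → 10 → 15 → 16 → 18 → 21 → 25 → 30 → 36 → 38 → 41 → 45 → 50 → 56 → 63 → 66 → 70 → 75 → 81 → 88 → 96 → 100 → 105 → 111 → 118 → 126 → 135 → 140 → 146 → 153 → 161 → 170 → 180

Answer: 180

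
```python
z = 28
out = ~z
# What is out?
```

Trace:
`z = 28` → z = 28
`out = ~z` → out = -29
So out = -29

Answer: -29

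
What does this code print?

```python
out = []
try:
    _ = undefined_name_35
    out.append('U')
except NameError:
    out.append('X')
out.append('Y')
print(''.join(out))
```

Execution trace: 'X' (except NameError) → 'Y' (after the try/except). Output: XY

Answer: XY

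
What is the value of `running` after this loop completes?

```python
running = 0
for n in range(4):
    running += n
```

Sum of 0 to 3 = 6
`running` takes the values: 0 → 1 → 3 → 6

Answer: 6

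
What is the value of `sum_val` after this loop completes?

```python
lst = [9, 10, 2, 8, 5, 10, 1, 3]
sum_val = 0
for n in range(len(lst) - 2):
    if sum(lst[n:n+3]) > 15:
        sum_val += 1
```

Count windows with sum > 15
`sum_val` takes the values: 0 → 1 → 2 → 3 → 4

Answer: 4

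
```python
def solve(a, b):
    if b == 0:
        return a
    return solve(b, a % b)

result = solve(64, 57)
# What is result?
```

solve(64, 57) -> solve(57, 7) -> solve(7, 1) -> solve(1, 0) -> 1

Answer: 1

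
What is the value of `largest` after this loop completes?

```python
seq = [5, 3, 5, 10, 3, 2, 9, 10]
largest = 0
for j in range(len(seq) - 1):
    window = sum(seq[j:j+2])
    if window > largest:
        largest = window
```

Max sum of 2-element window in [5, 3, 5, 10, 3, 2, 9, 10]
`largest` takes the values: 0 → 8 → 15 → 19

Answer: 19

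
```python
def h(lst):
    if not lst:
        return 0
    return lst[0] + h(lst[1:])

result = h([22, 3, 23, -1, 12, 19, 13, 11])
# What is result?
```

22 + 3 + 23 + (-1) + 12 + 19 + 13 + 11 + 0 = 102

Answer: 102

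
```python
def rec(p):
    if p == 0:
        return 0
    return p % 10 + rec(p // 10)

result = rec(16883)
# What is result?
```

Sum of digits of 16883: 3 + 8 + 8 + 6 + 1 = 26

Answer: 26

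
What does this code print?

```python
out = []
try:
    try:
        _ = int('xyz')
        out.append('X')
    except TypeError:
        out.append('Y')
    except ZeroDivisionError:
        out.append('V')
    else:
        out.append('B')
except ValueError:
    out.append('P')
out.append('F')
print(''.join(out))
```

Execution trace: 'P' (outer except ValueError) → 'F' (after the try/except). Output: PF

Answer: PF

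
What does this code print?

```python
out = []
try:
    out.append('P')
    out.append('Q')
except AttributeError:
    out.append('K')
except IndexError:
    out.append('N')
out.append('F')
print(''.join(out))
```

Execution trace: 'P' (try body) → 'Q' (try body, no exception) → 'F' (after the try/except). Output: PQF

Answer: PQF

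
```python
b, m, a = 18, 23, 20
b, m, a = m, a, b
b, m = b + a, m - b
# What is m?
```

Trace:
`b, m, a = 18, 23, 20` → b = 18; m = 23; a = 20
`b, m, a = m, a, b` → b = 23; m = 20; a = 18
`b, m = b + a, m - b` → b = 41; m = -3
So m = -3

Answer: -3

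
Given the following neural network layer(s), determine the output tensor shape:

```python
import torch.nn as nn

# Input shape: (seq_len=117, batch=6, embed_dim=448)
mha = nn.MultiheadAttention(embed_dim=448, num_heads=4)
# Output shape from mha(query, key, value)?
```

Input: (117, 6, 448) -> Output: (117, 6, 448)

Answer: (117, 6, 448)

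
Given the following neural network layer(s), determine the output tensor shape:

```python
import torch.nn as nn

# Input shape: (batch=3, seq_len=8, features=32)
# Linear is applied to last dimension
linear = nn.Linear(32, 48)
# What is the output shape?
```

Input: (3, 8, 32) -> Output: (3, 8, 48)

Answer: (3, 8, 48)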